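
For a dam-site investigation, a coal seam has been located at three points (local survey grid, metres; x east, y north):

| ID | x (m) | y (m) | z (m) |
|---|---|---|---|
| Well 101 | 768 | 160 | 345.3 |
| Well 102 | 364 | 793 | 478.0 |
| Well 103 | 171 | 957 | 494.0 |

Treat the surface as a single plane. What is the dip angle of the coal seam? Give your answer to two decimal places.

Two edge vectors: Well 101→Well 102 = (-404, 633, 132.7), Well 101→Well 103 = (-597, 797, 148.7).
Normal n = (Well 101→Well 102) × (Well 101→Well 103) = (-11634.8, -19147.1, 55913).
So ∂z/∂x = −n_x/n_z = 0.20809 and ∂z/∂y = −n_y/n_z = 0.34244.
Gradient magnitude |∇z| = √(a² + b²) = √(0.04330 + 0.11727) = 0.40071.
True dip = arctan(0.40071) = 21.84°, dipping toward SSW (azimuth ≈ 211°).

21.84°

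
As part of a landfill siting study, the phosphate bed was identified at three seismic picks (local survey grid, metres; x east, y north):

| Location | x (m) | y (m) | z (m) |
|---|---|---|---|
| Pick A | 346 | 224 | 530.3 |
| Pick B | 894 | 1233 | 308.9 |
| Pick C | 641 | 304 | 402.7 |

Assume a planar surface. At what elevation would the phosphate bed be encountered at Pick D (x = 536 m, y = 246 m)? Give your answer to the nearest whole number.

448 m

Let the plane be z = a·x + b·y + c.
Pick B−Pick A: 548a + 1009b = −221.4;  Pick C−Pick A: 295a + 80b = −127.6.
Solving gives a = −0.43747, b = 0.01817.
Then c = 530.3 − a·346 − b·224 = 677.59.
At (536, 246): z = −234.5 + 4.5 + 677.59 = 447.6 m.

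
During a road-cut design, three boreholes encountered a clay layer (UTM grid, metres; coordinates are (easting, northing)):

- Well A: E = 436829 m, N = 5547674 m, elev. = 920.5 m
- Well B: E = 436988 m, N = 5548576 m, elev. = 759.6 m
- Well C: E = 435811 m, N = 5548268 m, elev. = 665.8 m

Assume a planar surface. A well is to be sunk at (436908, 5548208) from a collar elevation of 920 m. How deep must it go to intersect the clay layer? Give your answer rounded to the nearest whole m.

Two edge vectors: Well A→Well B = (159, 902, -160.9), Well A→Well C = (-1018, 594, -254.7).
Normal n = (Well A→Well B) × (Well A→Well C) = (-134164.8, 204293.5, 1012682).
So ∂z/∂E = −n_x/n_z = 0.13248463 and ∂z/∂N = −n_y/n_z = −0.20173510.
Intercept c from Well A: 920.5 − 57873.13 + 1119160.54 = 1062207.92.
At (436908, 5548208): z_contact = 57883.6 − 1119268.3 + 1062207.92 = 823.2 m.
Depth below ground = 920 − 823.2 = 97 m.

97 m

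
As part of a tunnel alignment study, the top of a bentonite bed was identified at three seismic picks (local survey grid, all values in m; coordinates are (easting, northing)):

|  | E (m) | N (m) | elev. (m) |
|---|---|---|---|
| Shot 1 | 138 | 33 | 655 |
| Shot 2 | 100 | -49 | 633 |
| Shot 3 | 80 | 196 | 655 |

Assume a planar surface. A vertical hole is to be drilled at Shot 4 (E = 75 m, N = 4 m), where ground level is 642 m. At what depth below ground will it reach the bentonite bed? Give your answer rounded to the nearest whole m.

11 m

Let the plane be z = a·E + b·N + c.
Shot 2−Shot 1: −38a − 82b = −22;  Shot 3−Shot 1: −58a + 163b = 0.
Solving gives a = 0.32749, b = 0.11653.
Then c = 655 − a·138 − b·33 = 605.96.
At (75, 4): z_contact = 24.6 + 0.5 + 605.96 = 631.0 m.
Depth below ground = 642 − 631.0 = 11 m.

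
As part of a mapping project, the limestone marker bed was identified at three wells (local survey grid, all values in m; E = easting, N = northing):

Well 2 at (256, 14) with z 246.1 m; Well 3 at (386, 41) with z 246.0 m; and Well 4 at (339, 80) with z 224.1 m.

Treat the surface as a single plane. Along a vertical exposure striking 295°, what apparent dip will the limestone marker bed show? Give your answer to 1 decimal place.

Let the plane be z = a·E + b·N + c.
Well 3−Well 2: 130a + 27b = −0.1;  Well 4−Well 2: 83a + 66b = −22.
Solving gives a = 0.09266, b = −0.44987.
Unit vector along 295° is (sin 295°, cos 295°) = (-0.9063, 0.4226).
Slope in that direction = a·(-0.9063) + b·(0.4226) = −0.27410.
Apparent dip = arctan|0.27410| = 15.3° (true dip is 24.7°, so apparent ≤ true as expected).

15.3°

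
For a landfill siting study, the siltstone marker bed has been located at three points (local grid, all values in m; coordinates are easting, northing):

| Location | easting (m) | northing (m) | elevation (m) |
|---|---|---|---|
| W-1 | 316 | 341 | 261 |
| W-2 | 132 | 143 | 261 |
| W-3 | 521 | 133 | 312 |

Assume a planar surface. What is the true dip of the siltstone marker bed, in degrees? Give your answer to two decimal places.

Let the plane be z = a·easting + b·northing + c.
W-2−W-1: −184a − 198b = 0;  W-3−W-1: 205a − 208b = 51.
Solving gives a = 0.12805, b = −0.11899.
Gradient magnitude |∇z| = √(a² + b²) = √(0.01640 + 0.01416) = 0.17480.
True dip = arctan(0.17480) = 9.92°, dipping toward NW (azimuth ≈ 313°).

9.92°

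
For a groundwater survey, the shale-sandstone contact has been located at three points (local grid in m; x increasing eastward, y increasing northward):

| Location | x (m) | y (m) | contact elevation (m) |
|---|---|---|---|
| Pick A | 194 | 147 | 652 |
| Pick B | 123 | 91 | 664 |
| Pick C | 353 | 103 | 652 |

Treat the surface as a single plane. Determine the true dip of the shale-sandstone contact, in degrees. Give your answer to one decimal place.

Two edge vectors: Pick A→Pick B = (-71, -56, 12), Pick A→Pick C = (159, -44, 0).
Normal n = (Pick A→Pick B) × (Pick A→Pick C) = (528, 1908, 12028).
So ∂z/∂x = −n_x/n_z = −0.04390 and ∂z/∂y = −n_y/n_z = −0.15863.
Gradient magnitude |∇z| = √(a² + b²) = √(0.00193 + 0.02516) = 0.16459.
True dip = arctan(0.16459) = 9.3°, dipping toward NNE (azimuth ≈ 015°).

9.3°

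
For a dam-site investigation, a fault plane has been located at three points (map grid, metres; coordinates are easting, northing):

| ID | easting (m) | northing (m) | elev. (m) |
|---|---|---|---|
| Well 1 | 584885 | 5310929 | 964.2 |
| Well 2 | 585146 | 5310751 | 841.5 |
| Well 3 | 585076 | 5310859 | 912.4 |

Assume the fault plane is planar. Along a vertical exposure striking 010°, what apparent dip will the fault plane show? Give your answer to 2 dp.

31.55°

Two edge vectors: Well 1→Well 2 = (261, -178, -122.7), Well 1→Well 3 = (191, -70, -51.8).
Normal n = (Well 1→Well 2) × (Well 1→Well 3) = (631.4, -9915.9, 15728).
So ∂z/∂easting = −n_x/n_z = −0.04014 and ∂z/∂northing = −n_y/n_z = 0.63046.
Unit vector along 010° is (sin 10°, cos 10°) = (0.1736, 0.9848).
Slope in that direction = a·(0.1736) + b·(0.9848) = 0.61391.
Apparent dip = arctan|0.61391| = 31.55° (true dip is 32.3°, so apparent ≤ true as expected).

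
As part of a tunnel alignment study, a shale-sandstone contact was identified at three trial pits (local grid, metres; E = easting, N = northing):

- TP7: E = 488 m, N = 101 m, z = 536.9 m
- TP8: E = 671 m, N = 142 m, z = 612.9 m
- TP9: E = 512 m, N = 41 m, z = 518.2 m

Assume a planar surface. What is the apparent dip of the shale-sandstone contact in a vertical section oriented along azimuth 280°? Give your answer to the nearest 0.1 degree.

Two edge vectors: TP7→TP8 = (183, 41, 76), TP7→TP9 = (24, -60, -18.7).
Normal n = (TP7→TP8) × (TP7→TP9) = (3793.3, 5246.1, -11964).
So ∂z/∂E = −n_x/n_z = 0.31706 and ∂z/∂N = −n_y/n_z = 0.43849.
Unit vector along 280° is (sin 280°, cos 280°) = (-0.9848, 0.1736).
Slope in that direction = a·(-0.9848) + b·(0.1736) = −0.23610.
Apparent dip = arctan|0.23610| = 13.3° (true dip is 28.4°, so apparent ≤ true as expected).

13.3°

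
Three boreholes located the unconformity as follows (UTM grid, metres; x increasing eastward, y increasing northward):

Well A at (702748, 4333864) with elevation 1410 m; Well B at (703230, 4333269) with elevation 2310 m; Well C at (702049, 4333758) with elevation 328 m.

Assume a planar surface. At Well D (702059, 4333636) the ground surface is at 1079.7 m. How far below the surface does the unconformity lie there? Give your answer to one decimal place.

707.8 m

Two edge vectors: Well A→Well B = (482, -595, 900), Well A→Well C = (-699, -106, -1082).
Normal n = (Well A→Well B) × (Well A→Well C) = (739190, -107576, -466997).
So ∂z/∂x = −n_x/n_z = 1.582858134 and ∂z/∂y = −n_y/n_z = −0.230356940.
Intercept c from Well A: 1410 − 1112350.39 + 998335.65 = −112604.74.
At (702059, 4333636): z_contact = 1111259.80 − 998283.13 − 112604.74 = 371.93 m.
Depth below ground = 1079.7 − 371.93 = 707.8 m.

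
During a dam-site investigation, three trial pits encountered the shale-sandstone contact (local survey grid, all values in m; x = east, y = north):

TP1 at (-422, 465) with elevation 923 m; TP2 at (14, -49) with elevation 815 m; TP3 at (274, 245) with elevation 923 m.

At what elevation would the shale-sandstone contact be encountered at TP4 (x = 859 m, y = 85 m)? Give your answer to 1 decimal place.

Let the plane be z = a·x + b·y + c.
TP2−TP1: 436a − 514b = −108;  TP3−TP1: 696a − 220b = 0.
Solving gives a = 0.09075, b = 0.28709.
Then c = 923 − a·-422 − b·465 = 827.80.
At (859, 85): z = 78.0 + 24.4 + 827.80 = 930.2 m.

930.2 m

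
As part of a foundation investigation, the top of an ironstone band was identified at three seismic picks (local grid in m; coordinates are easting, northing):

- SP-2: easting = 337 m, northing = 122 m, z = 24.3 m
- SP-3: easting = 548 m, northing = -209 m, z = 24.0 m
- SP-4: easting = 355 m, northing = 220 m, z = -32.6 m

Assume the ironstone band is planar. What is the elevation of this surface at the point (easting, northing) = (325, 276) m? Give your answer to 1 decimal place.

Let the plane be z = a·easting + b·northing + c.
SP-3−SP-2: 211a − 331b = −0.3;  SP-4−SP-2: 18a + 98b = −56.9.
Solving gives a = −0.70819, b = −0.45054.
Then c = 24.3 − a·337 − b·122 = 317.92.
At (325, 276): z = −230.2 − 124.3 + 317.92 = -36.6 m.

-36.6 m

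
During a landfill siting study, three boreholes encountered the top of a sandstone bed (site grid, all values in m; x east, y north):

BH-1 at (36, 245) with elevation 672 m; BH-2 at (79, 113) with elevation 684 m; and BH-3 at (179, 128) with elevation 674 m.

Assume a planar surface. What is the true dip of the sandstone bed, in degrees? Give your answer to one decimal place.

Let the plane be z = a·x + b·y + c.
BH-2−BH-1: 43a − 132b = 12;  BH-3−BH-1: 143a − 117b = 2.
Solving gives a = −0.08234, b = −0.11773.
Gradient magnitude |∇z| = √(a² + b²) = √(0.00678 + 0.01386) = 0.14367.
True dip = arctan(0.14367) = 8.2°, dipping toward NE (azimuth ≈ 035°).

8.2°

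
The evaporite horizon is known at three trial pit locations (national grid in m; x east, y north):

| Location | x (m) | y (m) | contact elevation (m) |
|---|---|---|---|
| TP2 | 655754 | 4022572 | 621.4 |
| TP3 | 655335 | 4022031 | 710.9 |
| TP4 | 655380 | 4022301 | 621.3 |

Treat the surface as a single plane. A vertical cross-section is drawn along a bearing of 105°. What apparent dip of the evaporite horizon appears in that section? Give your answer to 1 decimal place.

19.9°

Two edge vectors: TP2→TP3 = (-419, -541, 89.5), TP2→TP4 = (-374, -271, -0.1).
Normal n = (TP2→TP3) × (TP2→TP4) = (24308.6, -33514.9, -88785).
So ∂z/∂x = −n_x/n_z = 0.27379 and ∂z/∂y = −n_y/n_z = −0.37748.
Unit vector along 105° is (sin 105°, cos 105°) = (0.9659, -0.2588).
Slope in that direction = a·(0.9659) + b·(-0.2588) = 0.36216.
Apparent dip = arctan|0.36216| = 19.9° (true dip is 25.0°, so apparent ≤ true as expected).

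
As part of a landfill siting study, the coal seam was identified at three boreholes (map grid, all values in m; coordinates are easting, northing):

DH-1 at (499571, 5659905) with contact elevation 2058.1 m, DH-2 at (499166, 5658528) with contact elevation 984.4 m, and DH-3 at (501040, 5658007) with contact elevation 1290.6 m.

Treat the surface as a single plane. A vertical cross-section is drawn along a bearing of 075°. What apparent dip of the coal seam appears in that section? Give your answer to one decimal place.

Let the plane be z = a·easting + b·northing + c.
DH-2−DH-1: −405a − 1377b = −1073.7;  DH-3−DH-1: 1469a − 1898b = −767.5.
Solving gives a = 0.35144, b = 0.67637.
Unit vector along 075° is (sin 75°, cos 75°) = (0.9659, 0.2588).
Slope in that direction = a·(0.9659) + b·(0.2588) = 0.51452.
Apparent dip = arctan|0.51452| = 27.2° (true dip is 37.3°, so apparent ≤ true as expected).

27.2°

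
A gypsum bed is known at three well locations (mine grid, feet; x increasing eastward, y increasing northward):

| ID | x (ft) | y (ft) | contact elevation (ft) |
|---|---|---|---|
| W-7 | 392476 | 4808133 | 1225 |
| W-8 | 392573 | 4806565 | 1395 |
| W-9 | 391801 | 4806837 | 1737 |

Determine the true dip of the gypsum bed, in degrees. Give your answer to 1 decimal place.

Two edge vectors: W-7→W-8 = (97, -1568, 170), W-7→W-9 = (-675, -1296, 512).
Normal n = (W-7→W-8) × (W-7→W-9) = (-582496, -164414, -1184112).
So ∂z/∂x = −n_x/n_z = −0.49193 and ∂z/∂y = −n_y/n_z = −0.13885.
Gradient magnitude |∇z| = √(a² + b²) = √(0.24199 + 0.01928) = 0.51115.
True dip = arctan(0.51115) = 27.1°, dipping toward ENE (azimuth ≈ 074°).

27.1°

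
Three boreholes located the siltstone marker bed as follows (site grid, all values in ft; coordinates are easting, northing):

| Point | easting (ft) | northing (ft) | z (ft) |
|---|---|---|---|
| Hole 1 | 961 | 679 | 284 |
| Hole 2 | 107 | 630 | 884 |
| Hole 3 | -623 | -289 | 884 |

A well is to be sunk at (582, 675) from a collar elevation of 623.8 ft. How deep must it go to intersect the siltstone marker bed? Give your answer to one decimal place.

63.1 ft

Let the plane be z = a·easting + b·northing + c.
Hole 2−Hole 1: −854a − 49b = 600;  Hole 3−Hole 1: −1584a − 968b = 600.
Solving gives a = −0.73613, b = 0.58474.
Then c = 284 − a·961 − b·679 = 594.38.
At (582, 675): z_contact = −428.43 + 394.70 + 594.38 = 560.65 ft.
Depth below ground = 623.8 − 560.65 = 63.1 ft.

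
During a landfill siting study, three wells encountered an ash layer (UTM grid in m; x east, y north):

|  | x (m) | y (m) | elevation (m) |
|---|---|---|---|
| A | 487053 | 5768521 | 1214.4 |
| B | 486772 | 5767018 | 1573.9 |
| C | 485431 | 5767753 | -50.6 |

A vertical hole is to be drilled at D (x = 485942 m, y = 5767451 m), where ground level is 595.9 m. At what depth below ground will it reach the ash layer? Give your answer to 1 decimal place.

18.2 m

Two edge vectors: A→B = (-281, -1503, 359.5), A→C = (-1622, -768, -1265).
Normal n = (A→B) × (A→C) = (2177391, -938574, -2222058).
So ∂z/∂x = −n_x/n_z = 0.979898364 and ∂z/∂y = −n_y/n_z = −0.422389515.
Intercept c from A: 1214.4 − 477262.44 + 2436562.79 = 1960514.75.
At (485942, 5767451): z_contact = 476173.77 − 2436110.83 + 1960514.75 = 577.69 m.
Depth below ground = 595.9 − 577.69 = 18.2 m.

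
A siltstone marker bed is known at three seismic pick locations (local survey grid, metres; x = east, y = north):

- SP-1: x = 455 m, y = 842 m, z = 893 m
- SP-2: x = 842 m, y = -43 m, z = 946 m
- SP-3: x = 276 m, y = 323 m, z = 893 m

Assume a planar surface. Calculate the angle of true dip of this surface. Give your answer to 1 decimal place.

Let the plane be z = a·x + b·y + c.
SP-2−SP-1: 387a − 885b = 53;  SP-3−SP-1: −179a − 519b = 0.
Solving gives a = 0.07656, b = −0.02641.
Gradient magnitude |∇z| = √(a² + b²) = √(0.00586 + 0.00070) = 0.08099.
True dip = arctan(0.08099) = 4.6°, dipping toward WNW (azimuth ≈ 289°).

4.6°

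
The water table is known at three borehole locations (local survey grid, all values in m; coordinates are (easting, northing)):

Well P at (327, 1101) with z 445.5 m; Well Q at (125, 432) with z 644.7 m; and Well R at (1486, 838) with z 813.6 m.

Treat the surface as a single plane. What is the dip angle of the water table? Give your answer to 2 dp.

23.58°

Two edge vectors: Well P→Well Q = (-202, -669, 199.2), Well P→Well R = (1159, -263, 368.1).
Normal n = (Well P→Well Q) × (Well P→Well R) = (-193869.3, 305229, 828497).
So ∂z/∂E = −n_x/n_z = 0.23400 and ∂z/∂N = −n_y/n_z = −0.36841.
Gradient magnitude |∇z| = √(a² + b²) = √(0.05476 + 0.13573) = 0.43645.
True dip = arctan(0.43645) = 23.58°, dipping toward NNW (azimuth ≈ 328°).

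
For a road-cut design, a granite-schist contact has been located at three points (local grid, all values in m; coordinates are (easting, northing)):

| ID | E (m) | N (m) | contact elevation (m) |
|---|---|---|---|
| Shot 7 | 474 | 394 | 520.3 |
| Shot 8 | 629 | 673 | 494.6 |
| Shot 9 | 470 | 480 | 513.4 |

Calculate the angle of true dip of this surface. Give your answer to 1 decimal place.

4.8°

Two edge vectors: Shot 7→Shot 8 = (155, 279, -25.7), Shot 7→Shot 9 = (-4, 86, -6.9).
Normal n = (Shot 7→Shot 8) × (Shot 7→Shot 9) = (285.1, 1172.3, 14446).
So ∂z/∂E = −n_x/n_z = −0.01974 and ∂z/∂N = −n_y/n_z = −0.08115.
Gradient magnitude |∇z| = √(a² + b²) = √(0.00039 + 0.00659) = 0.08352.
True dip = arctan(0.08352) = 4.8°, dipping toward NNE (azimuth ≈ 014°).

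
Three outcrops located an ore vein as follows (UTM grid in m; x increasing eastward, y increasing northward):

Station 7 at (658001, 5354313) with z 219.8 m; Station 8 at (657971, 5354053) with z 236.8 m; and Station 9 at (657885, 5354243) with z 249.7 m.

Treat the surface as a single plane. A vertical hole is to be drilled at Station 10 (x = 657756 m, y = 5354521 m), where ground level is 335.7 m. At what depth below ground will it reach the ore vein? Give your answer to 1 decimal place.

66.4 m

Two edge vectors: Station 7→Station 8 = (-30, -260, 17), Station 7→Station 9 = (-116, -70, 29.9).
Normal n = (Station 7→Station 8) × (Station 7→Station 9) = (-6584, -1075, -28060).
So ∂z/∂x = −n_x/n_z = −0.234640057 and ∂z/∂y = −n_y/n_z = −0.038310763.
Intercept c from Station 7: 219.8 + 154393.39 + 205127.81 = 359741.01.
At (657756, 5354521): z_contact = −154335.91 − 205135.78 + 359741.01 = 269.32 m.
Depth below ground = 335.7 − 269.32 = 66.4 m.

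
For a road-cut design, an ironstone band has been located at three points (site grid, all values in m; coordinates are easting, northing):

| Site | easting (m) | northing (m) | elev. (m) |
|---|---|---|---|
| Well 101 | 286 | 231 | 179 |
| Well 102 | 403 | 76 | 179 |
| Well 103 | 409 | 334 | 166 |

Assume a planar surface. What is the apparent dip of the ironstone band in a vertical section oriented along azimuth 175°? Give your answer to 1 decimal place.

Let the plane be z = a·easting + b·northing + c.
Well 102−Well 101: 117a − 155b = 0;  Well 103−Well 101: 123a + 103b = −13.
Solving gives a = −0.06476, b = −0.04888.
Unit vector along 175° is (sin 175°, cos 175°) = (0.0872, -0.9962).
Slope in that direction = a·(0.0872) + b·(-0.9962) = 0.04305.
Apparent dip = arctan|0.04305| = 2.5° (true dip is 4.6°, so apparent ≤ true as expected).

2.5°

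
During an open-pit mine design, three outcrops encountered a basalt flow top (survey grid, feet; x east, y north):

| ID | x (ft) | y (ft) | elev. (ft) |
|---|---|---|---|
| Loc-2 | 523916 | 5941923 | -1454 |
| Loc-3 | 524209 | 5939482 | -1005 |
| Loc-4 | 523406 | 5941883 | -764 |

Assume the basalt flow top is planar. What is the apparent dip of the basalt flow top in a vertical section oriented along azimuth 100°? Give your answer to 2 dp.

Two edge vectors: Loc-2→Loc-3 = (293, -2441, 449), Loc-2→Loc-4 = (-510, -40, 690).
Normal n = (Loc-2→Loc-3) × (Loc-2→Loc-4) = (-1666330, -431160, -1256630).
So ∂z/∂x = −n_x/n_z = −1.32603 and ∂z/∂y = −n_y/n_z = −0.34311.
Unit vector along 100° is (sin 100°, cos 100°) = (0.9848, -0.1736).
Slope in that direction = a·(0.9848) + b·(-0.1736) = −1.24631.
Apparent dip = arctan|1.24631| = 51.26° (true dip is 53.9°, so apparent ≤ true as expected).

51.26°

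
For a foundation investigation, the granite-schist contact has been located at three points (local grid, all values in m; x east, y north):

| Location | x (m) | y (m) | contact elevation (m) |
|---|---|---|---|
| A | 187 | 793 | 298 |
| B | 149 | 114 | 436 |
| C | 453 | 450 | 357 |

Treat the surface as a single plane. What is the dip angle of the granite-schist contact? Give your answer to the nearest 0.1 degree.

11.6°

Two edge vectors: A→B = (-38, -679, 138), A→C = (266, -343, 59).
Normal n = (A→B) × (A→C) = (7273, 38950, 193648).
So ∂z/∂x = −n_x/n_z = −0.03756 and ∂z/∂y = −n_y/n_z = −0.20114.
Gradient magnitude |∇z| = √(a² + b²) = √(0.00141 + 0.04046) = 0.20461.
True dip = arctan(0.20461) = 11.6°, dipping toward N (azimuth ≈ 011°).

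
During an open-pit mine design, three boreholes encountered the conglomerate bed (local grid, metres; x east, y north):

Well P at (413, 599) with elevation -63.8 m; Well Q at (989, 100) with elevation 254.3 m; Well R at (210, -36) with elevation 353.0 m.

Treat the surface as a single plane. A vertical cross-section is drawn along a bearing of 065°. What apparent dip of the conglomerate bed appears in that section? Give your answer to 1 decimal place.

16.0°

Let the plane be z = a·x + b·y + c.
Well Q−Well P: 576a − 499b = 318.1;  Well R−Well P: −203a − 635b = 416.8.
Solving gives a = −0.01282, b = −0.65228.
Unit vector along 065° is (sin 65°, cos 65°) = (0.9063, 0.4226).
Slope in that direction = a·(0.9063) + b·(0.4226) = −0.28729.
Apparent dip = arctan|0.28729| = 16.0° (true dip is 33.1°, so apparent ≤ true as expected).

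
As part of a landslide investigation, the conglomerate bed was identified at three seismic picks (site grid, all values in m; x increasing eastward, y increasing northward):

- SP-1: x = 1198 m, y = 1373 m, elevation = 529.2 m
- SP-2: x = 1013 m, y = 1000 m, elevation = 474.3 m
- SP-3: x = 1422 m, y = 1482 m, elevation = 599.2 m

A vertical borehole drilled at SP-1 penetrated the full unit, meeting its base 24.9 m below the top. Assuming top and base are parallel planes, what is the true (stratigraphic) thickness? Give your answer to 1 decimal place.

Let the plane be z = a·x + b·y + c.
SP-2−SP-1: −185a − 373b = −54.9;  SP-3−SP-1: 224a + 109b = 70.
Solving gives a = 0.31751, b = −0.01029.
|∇z| = √(a²+b²) = 0.31768, so dip δ = arctan(0.31768) = 17.62°.
True thickness = vertical thickness × cos δ = 24.9 × cos 17.62° = 23.7 m.

23.7 m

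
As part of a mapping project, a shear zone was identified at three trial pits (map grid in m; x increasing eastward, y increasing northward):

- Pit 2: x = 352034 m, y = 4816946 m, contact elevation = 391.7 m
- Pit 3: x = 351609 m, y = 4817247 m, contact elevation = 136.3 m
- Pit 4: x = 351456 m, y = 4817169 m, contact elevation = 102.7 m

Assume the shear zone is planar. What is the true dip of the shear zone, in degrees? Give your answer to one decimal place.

Two edge vectors: Pit 2→Pit 3 = (-425, 301, -255.4), Pit 2→Pit 4 = (-578, 223, -289).
Normal n = (Pit 2→Pit 3) × (Pit 2→Pit 4) = (-30034.8, 24796.2, 79203).
So ∂z/∂x = −n_x/n_z = 0.37921 and ∂z/∂y = −n_y/n_z = −0.31307.
Gradient magnitude |∇z| = √(a² + b²) = √(0.14380 + 0.09801) = 0.49175.
True dip = arctan(0.49175) = 26.2°, dipping toward NW (azimuth ≈ 310°).

26.2°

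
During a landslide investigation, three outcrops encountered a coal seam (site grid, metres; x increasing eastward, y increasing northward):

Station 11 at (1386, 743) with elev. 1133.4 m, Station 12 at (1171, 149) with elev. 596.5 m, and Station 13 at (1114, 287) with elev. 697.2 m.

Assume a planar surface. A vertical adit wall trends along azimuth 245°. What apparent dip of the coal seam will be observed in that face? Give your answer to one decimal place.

28.9°

Let the plane be z = a·x + b·y + c.
Station 12−Station 11: −215a − 594b = −536.9;  Station 13−Station 11: −272a − 456b = −436.2.
Solving gives a = 0.22473, b = 0.82253.
Unit vector along 245° is (sin 245°, cos 245°) = (-0.9063, -0.4226).
Slope in that direction = a·(-0.9063) + b·(-0.4226) = −0.55129.
Apparent dip = arctan|0.55129| = 28.9° (true dip is 40.5°, so apparent ≤ true as expected).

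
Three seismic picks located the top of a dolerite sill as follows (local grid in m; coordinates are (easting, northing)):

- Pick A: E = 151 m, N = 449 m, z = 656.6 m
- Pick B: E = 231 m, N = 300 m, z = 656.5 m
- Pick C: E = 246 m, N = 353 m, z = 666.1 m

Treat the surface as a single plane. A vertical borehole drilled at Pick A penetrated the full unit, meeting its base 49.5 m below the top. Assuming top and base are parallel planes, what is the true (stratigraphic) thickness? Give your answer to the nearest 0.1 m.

48.0 m

Let the plane be z = a·E + b·N + c.
Pick B−Pick A: 80a − 149b = −0.1;  Pick C−Pick A: 95a − 96b = 9.5.
Solving gives a = 0.22009, b = 0.11884.
|∇z| = √(a²+b²) = 0.25013, so dip δ = arctan(0.25013) = 14.04°.
True thickness = vertical thickness × cos δ = 49.5 × cos 14.04° = 48.0 m.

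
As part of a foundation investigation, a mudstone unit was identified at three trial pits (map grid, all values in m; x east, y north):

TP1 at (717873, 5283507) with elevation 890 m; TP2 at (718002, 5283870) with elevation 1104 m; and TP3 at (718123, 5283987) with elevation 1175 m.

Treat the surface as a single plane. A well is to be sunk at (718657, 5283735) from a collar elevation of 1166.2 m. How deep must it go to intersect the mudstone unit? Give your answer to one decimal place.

123.9 m

Two edge vectors: TP1→TP2 = (129, 363, 214), TP1→TP3 = (250, 480, 285).
Normal n = (TP1→TP2) × (TP1→TP3) = (735, 16735, -28830).
So ∂z/∂x = −n_x/n_z = 0.025494277 and ∂z/∂y = −n_y/n_z = 0.580471731.
Intercept c from TP1: 890 − 18301.65 − 3066926.45 = −3084338.11.
At (718657, 5283735): z_contact = 18321.64 + 3067058.80 − 3084338.11 = 1042.34 m.
Depth below ground = 1166.2 − 1042.34 = 123.9 m.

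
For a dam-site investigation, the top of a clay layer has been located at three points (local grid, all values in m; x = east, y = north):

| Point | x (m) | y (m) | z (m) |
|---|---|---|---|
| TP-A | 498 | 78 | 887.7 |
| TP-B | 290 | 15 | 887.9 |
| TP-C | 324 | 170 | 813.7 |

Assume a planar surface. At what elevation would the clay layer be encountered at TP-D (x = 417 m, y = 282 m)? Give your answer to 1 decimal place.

770.6 m

Two edge vectors: TP-A→TP-B = (-208, -63, 0.2), TP-A→TP-C = (-174, 92, -74).
Normal n = (TP-A→TP-B) × (TP-A→TP-C) = (4643.6, -15426.8, -30098).
So ∂z/∂x = −n_x/n_z = 0.15428 and ∂z/∂y = −n_y/n_z = −0.51255.
Intercept c from TP-A: 887.7 − 76.83 + 39.98 = 850.85.
At (417, 282): z = 64.3 − 144.5 + 850.85 = 770.6 m.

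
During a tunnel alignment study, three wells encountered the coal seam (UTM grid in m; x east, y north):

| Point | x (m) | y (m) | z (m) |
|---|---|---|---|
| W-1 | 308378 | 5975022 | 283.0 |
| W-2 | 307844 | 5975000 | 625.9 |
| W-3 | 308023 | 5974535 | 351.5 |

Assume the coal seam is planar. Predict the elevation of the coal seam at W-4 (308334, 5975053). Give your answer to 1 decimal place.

322.3 m

Two edge vectors: W-1→W-2 = (-534, -22, 342.9), W-1→W-3 = (-355, -487, 68.5).
Normal n = (W-1→W-2) × (W-1→W-3) = (165485.3, -85150.5, 252248).
So ∂z/∂x = −n_x/n_z = −0.656042070 and ∂z/∂y = −n_y/n_z = 0.337566601.
Intercept c from W-1: 283 + 202308.94 − 2016967.87 = −1814375.93.
At (308334, 5975053): z = −202280.1 + 2016978.3 − 1814375.93 = 322.3 m.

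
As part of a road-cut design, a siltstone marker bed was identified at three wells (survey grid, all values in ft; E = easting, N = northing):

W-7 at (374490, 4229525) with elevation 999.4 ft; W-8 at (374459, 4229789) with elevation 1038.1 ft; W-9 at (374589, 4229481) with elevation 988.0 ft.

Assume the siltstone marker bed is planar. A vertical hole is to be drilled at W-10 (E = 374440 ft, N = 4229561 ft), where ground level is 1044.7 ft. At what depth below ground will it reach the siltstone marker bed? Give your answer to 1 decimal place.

37.6 ft

Let the plane be z = a·E + b·N + c.
W-8−W-7: −31a + 264b = 38.7;  W-9−W-7: 99a − 44b = −11.4.
Solving gives a = −0.052753108, b = 0.140396415.
Then c = 999.4 − a·374490 − b·4229525 = −573055.24.
At (374440, 4229561): z_contact = −19752.87 + 593815.20 − 573055.24 = 1007.09 ft.
Depth below ground = 1044.7 − 1007.09 = 37.6 ft.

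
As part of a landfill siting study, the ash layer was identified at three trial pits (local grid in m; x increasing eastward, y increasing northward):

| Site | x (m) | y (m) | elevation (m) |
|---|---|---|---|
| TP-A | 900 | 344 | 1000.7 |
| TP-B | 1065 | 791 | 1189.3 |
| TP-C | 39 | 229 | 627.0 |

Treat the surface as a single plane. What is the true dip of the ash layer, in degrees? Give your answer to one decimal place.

25.8°

Let the plane be z = a·x + b·y + c.
TP-B−TP-A: 165a + 447b = 188.6;  TP-C−TP-A: −861a − 115b = −373.7.
Solving gives a = 0.39726, b = 0.27528.
Gradient magnitude |∇z| = √(a² + b²) = √(0.15782 + 0.07578) = 0.48332.
True dip = arctan(0.48332) = 25.8°, dipping toward SW (azimuth ≈ 235°).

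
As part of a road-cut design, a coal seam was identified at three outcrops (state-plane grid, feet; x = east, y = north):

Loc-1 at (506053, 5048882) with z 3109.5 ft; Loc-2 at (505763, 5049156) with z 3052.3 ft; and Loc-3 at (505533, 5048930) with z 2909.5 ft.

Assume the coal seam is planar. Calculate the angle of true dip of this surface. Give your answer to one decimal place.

24.7°

Let the plane be z = a·x + b·y + c.
Loc-2−Loc-1: −290a + 274b = −57.2;  Loc-3−Loc-1: −520a + 48b = −200.
Solving gives a = 0.40490, b = 0.21979.
Gradient magnitude |∇z| = √(a² + b²) = √(0.16395 + 0.04831) = 0.46071.
True dip = arctan(0.46071) = 24.7°, dipping toward WSW (azimuth ≈ 242°).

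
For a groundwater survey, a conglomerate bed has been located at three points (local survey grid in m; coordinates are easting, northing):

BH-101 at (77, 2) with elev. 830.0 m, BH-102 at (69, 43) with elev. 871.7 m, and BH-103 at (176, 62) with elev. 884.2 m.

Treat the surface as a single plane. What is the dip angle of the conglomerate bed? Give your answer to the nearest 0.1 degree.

Two edge vectors: BH-101→BH-102 = (-8, 41, 41.7), BH-101→BH-103 = (99, 60, 54.2).
Normal n = (BH-101→BH-102) × (BH-101→BH-103) = (-279.8, 4561.9, -4539).
So ∂z/∂easting = −n_x/n_z = −0.06164 and ∂z/∂northing = −n_y/n_z = 1.00505.
Gradient magnitude |∇z| = √(a² + b²) = √(0.00380 + 1.01012) = 1.00693.
True dip = arctan(1.00693) = 45.2°, dipping toward S (azimuth ≈ 176°).

45.2°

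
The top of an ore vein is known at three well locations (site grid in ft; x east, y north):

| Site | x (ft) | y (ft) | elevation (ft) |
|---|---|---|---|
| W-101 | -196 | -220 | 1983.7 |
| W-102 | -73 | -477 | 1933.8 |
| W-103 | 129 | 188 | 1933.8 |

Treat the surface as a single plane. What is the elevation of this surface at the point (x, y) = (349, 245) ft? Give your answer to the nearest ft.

Let the plane be z = a·x + b·y + c.
W-102−W-101: 123a − 257b = −49.9;  W-103−W-101: 325a + 408b = −49.9.
Solving gives a = −0.24818, b = 0.07539.
Then c = 1983.7 − a·-196 − b·-220 = 1951.64.
At (349, 245): z = −86.6 + 18.5 + 1951.64 = 1883.5 ft.

1883 ft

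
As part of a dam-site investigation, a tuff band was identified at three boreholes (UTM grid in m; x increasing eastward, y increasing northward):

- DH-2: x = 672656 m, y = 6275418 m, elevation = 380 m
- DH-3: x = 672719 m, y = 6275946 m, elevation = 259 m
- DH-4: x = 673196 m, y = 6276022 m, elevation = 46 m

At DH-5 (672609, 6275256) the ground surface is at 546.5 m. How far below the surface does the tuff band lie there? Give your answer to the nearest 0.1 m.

117.8 m

Let the plane be z = a·x + b·y + c.
DH-3−DH-2: 63a + 528b = −121;  DH-4−DH-2: 540a + 604b = −334.
Solving gives a = −0.417973999, b = −0.179294769.
Then c = 380 − a·672656 − b·6275418 = 1406682.34.
At (672609, 6275256): z_contact = −281133.07 − 1125120.58 + 1406682.34 = 428.69 m.
Depth below ground = 546.5 − 428.69 = 117.8 m.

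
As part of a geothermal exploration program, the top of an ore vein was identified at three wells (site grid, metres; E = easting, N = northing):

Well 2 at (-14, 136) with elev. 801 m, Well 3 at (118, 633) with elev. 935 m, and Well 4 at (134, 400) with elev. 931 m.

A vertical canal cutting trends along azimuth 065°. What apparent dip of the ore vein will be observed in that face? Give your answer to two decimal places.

35.51°

Two edge vectors: Well 2→Well 3 = (132, 497, 134), Well 2→Well 4 = (148, 264, 130).
Normal n = (Well 2→Well 3) × (Well 2→Well 4) = (29234, 2672, -38708).
So ∂z/∂E = −n_x/n_z = 0.75524 and ∂z/∂N = −n_y/n_z = 0.06903.
Unit vector along 065° is (sin 65°, cos 65°) = (0.9063, 0.4226).
Slope in that direction = a·(0.9063) + b·(0.4226) = 0.71366.
Apparent dip = arctan|0.71366| = 35.51° (true dip is 37.2°, so apparent ≤ true as expected).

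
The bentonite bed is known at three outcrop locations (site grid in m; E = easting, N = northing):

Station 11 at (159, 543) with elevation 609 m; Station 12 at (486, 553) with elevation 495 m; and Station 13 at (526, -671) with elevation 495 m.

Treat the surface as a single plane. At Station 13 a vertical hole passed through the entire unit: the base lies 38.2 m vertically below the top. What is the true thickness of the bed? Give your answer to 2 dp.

36.07 m

Two edge vectors: Station 11→Station 12 = (327, 10, -114), Station 11→Station 13 = (367, -1214, -114).
Normal n = (Station 11→Station 12) × (Station 11→Station 13) = (-139536, -4560, -400648).
So ∂z/∂E = −n_x/n_z = −0.34828 and ∂z/∂N = −n_y/n_z = −0.01138.
|∇z| = √(a²+b²) = 0.34846, so dip δ = arctan(0.34846) = 19.21°.
True thickness = vertical thickness × cos δ = 38.2 × cos 19.21° = 36.07 m.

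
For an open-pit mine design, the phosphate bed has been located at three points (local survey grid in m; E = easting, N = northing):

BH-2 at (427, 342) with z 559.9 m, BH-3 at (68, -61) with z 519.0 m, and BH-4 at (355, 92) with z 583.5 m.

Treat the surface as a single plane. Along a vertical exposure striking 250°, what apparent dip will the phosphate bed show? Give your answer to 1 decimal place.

Let the plane be z = a·E + b·N + c.
BH-3−BH-2: −359a − 403b = −40.9;  BH-4−BH-2: −72a − 250b = 23.6.
Solving gives a = 0.32495, b = −0.18799.
Unit vector along 250° is (sin 250°, cos 250°) = (-0.9397, -0.3420).
Slope in that direction = a·(-0.9397) + b·(-0.3420) = −0.24106.
Apparent dip = arctan|0.24106| = 13.6° (true dip is 20.6°, so apparent ≤ true as expected).

13.6°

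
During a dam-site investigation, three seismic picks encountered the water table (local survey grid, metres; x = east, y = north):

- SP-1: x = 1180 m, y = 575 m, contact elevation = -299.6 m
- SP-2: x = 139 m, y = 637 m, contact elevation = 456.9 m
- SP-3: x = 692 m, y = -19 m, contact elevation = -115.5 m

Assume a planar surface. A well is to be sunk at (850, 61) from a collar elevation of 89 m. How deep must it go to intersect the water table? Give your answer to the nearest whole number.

Two edge vectors: SP-1→SP-2 = (-1041, 62, 756.5), SP-1→SP-3 = (-488, -594, 184.1).
Normal n = (SP-1→SP-2) × (SP-1→SP-3) = (460775.2, -177523.9, 648610).
So ∂z/∂x = −n_x/n_z = −0.71040 and ∂z/∂y = −n_y/n_z = 0.27370.
Intercept c from SP-1: -299.6 + 838.28 − 157.38 = 381.30.
At (850, 61): z_contact = −603.8 + 16.7 + 381.30 = -205.8 m.
Depth below ground = 89 − (-205.8) = 295 m.

295 m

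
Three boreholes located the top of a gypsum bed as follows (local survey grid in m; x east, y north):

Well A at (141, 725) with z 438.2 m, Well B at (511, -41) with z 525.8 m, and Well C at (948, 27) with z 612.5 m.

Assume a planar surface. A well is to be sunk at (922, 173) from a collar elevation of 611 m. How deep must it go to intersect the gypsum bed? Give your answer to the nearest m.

Two edge vectors: Well A→Well B = (370, -766, 87.6), Well A→Well C = (807, -698, 174.3).
Normal n = (Well A→Well B) × (Well A→Well C) = (-72369, 6202.2, 359902).
So ∂z/∂x = −n_x/n_z = 0.20108 and ∂z/∂y = −n_y/n_z = −0.01723.
Intercept c from Well A: 438.2 − 28.35 + 12.49 = 422.34.
At (922, 173): z_contact = 185.4 − 3.0 + 422.34 = 604.8 m.
Depth below ground = 611 − 604.8 = 6 m.

6 m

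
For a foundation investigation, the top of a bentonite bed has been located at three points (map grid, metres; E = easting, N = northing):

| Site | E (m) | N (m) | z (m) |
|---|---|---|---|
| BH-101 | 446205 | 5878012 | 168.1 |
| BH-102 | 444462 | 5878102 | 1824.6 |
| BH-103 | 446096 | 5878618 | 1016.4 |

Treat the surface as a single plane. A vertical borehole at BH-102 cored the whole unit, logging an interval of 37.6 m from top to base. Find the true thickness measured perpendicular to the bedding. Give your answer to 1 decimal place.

20.6 m

Let the plane be z = a·E + b·N + c.
BH-102−BH-101: −1743a + 90b = 1656.5;  BH-103−BH-101: −109a + 606b = 848.3.
Solving gives a = −0.88632, b = 1.24041.
|∇z| = √(a²+b²) = 1.52453, so dip δ = arctan(1.52453) = 56.74°.
True thickness = vertical thickness × cos δ = 37.6 × cos 56.74° = 20.6 m.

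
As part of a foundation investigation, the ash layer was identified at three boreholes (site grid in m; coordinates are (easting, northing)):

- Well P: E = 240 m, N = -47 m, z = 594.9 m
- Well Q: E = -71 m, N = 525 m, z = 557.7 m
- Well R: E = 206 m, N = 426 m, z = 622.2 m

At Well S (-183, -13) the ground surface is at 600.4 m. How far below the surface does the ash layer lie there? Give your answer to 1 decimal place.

Let the plane be z = a·E + b·N + c.
Well Q−Well P: −311a + 572b = −37.2;  Well R−Well P: −34a + 473b = 27.3.
Solving gives a = 0.26016, b = 0.07642.
Then c = 594.9 − a·240 − b·-47 = 536.05.
At (-183, -13): z_contact = −47.61 − 0.99 + 536.05 = 487.45 m.
Depth below ground = 600.4 − 487.45 = 113.0 m.

113.0 m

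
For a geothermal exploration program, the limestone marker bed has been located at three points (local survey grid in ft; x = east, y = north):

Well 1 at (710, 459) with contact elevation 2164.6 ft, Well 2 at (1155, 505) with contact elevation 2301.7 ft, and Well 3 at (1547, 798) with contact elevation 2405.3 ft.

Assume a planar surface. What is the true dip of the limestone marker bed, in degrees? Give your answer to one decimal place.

17.9°

Two edge vectors: Well 1→Well 2 = (445, 46, 137.1), Well 1→Well 3 = (837, 339, 240.7).
Normal n = (Well 1→Well 2) × (Well 1→Well 3) = (-35404.7, 7641.2, 112353).
So ∂z/∂x = −n_x/n_z = 0.31512 and ∂z/∂y = −n_y/n_z = −0.06801.
Gradient magnitude |∇z| = √(a² + b²) = √(0.09930 + 0.00463) = 0.32238.
True dip = arctan(0.32238) = 17.9°, dipping toward WNW (azimuth ≈ 282°).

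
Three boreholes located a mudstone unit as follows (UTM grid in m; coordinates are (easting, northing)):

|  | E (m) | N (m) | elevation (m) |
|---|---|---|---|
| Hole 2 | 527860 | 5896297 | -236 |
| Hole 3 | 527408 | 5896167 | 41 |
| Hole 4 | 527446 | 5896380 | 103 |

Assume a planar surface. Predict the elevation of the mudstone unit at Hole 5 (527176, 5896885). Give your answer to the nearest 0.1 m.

Two edge vectors: Hole 2→Hole 3 = (-452, -130, 277), Hole 2→Hole 4 = (-414, 83, 339).
Normal n = (Hole 2→Hole 3) × (Hole 2→Hole 4) = (-67061, 38550, -91336).
So ∂z/∂E = −n_x/n_z = −0.734223088 and ∂z/∂N = −n_y/n_z = 0.422067969.
Intercept c from Hole 2: -236 + 387567.00 − 2488638.10 = −2101307.10.
At (527176, 5896885): z = −387064.8 + 2488886.3 − 2101307.10 = 514.4 m.

514.4 m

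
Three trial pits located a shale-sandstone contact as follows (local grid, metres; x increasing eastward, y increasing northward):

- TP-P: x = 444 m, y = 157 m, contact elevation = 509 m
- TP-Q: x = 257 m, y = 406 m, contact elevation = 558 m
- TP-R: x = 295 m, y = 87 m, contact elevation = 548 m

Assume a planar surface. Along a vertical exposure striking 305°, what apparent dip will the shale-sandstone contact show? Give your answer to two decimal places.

12.11°

Let the plane be z = a·x + b·y + c.
TP-Q−TP-P: −187a + 249b = 49;  TP-R−TP-P: −149a − 70b = 39.
Solving gives a = −0.26182, b = 0.00016.
Unit vector along 305° is (sin 305°, cos 305°) = (-0.8192, 0.5736).
Slope in that direction = a·(-0.8192) + b·(0.5736) = 0.21456.
Apparent dip = arctan|0.21456| = 12.11° (true dip is 14.7°, so apparent ≤ true as expected).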